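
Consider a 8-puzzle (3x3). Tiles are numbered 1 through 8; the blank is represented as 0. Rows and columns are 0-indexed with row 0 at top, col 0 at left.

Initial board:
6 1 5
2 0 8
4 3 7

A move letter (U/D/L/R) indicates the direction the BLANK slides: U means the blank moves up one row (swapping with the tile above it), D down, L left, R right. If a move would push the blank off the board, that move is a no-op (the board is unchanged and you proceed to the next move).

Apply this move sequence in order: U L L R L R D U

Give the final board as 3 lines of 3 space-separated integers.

Answer: 6 0 5
2 1 8
4 3 7

Derivation:
After move 1 (U):
6 0 5
2 1 8
4 3 7

After move 2 (L):
0 6 5
2 1 8
4 3 7

After move 3 (L):
0 6 5
2 1 8
4 3 7

After move 4 (R):
6 0 5
2 1 8
4 3 7

After move 5 (L):
0 6 5
2 1 8
4 3 7

After move 6 (R):
6 0 5
2 1 8
4 3 7

After move 7 (D):
6 1 5
2 0 8
4 3 7

After move 8 (U):
6 0 5
2 1 8
4 3 7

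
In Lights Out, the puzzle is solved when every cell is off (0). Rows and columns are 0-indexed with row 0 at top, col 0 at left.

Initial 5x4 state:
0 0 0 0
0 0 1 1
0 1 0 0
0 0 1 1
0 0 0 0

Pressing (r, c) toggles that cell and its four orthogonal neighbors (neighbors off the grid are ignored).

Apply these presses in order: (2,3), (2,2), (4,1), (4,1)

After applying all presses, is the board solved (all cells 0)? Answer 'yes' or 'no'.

Answer: yes

Derivation:
After press 1 at (2,3):
0 0 0 0
0 0 1 0
0 1 1 1
0 0 1 0
0 0 0 0

After press 2 at (2,2):
0 0 0 0
0 0 0 0
0 0 0 0
0 0 0 0
0 0 0 0

After press 3 at (4,1):
0 0 0 0
0 0 0 0
0 0 0 0
0 1 0 0
1 1 1 0

After press 4 at (4,1):
0 0 0 0
0 0 0 0
0 0 0 0
0 0 0 0
0 0 0 0

Lights still on: 0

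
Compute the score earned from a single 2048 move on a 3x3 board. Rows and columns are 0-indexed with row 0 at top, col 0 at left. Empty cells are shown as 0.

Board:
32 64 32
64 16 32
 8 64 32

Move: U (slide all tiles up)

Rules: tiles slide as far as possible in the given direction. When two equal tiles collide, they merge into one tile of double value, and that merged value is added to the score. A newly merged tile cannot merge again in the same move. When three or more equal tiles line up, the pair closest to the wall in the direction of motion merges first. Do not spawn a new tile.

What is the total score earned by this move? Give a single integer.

Slide up:
col 0: [32, 64, 8] -> [32, 64, 8]  score +0 (running 0)
col 1: [64, 16, 64] -> [64, 16, 64]  score +0 (running 0)
col 2: [32, 32, 32] -> [64, 32, 0]  score +64 (running 64)
Board after move:
32 64 64
64 16 32
 8 64  0

Answer: 64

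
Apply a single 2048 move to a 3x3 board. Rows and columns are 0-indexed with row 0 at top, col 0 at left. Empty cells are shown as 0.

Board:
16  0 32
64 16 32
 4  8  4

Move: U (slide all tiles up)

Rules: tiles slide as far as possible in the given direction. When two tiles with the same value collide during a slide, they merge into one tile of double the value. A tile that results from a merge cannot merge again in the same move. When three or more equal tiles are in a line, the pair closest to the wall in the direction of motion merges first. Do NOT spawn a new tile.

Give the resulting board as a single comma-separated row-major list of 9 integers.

Slide up:
col 0: [16, 64, 4] -> [16, 64, 4]
col 1: [0, 16, 8] -> [16, 8, 0]
col 2: [32, 32, 4] -> [64, 4, 0]

Answer: 16, 16, 64, 64, 8, 4, 4, 0, 0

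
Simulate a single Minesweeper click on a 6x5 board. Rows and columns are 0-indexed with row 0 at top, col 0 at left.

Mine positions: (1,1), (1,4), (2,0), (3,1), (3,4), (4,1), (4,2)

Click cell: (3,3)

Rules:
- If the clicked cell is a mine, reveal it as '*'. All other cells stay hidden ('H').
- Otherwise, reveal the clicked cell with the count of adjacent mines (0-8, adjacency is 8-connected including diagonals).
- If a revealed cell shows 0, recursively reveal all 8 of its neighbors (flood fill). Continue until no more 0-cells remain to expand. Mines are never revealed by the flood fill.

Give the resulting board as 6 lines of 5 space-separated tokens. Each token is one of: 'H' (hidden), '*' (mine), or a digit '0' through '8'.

H H H H H
H H H H H
H H H H H
H H H 2 H
H H H H H
H H H H H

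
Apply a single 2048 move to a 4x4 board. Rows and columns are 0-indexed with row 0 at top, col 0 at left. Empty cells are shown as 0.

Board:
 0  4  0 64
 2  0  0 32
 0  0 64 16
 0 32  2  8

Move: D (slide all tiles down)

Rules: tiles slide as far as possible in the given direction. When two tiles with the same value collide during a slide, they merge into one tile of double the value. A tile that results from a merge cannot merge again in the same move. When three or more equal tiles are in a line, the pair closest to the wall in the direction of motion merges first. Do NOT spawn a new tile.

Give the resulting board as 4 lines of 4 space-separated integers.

Slide down:
col 0: [0, 2, 0, 0] -> [0, 0, 0, 2]
col 1: [4, 0, 0, 32] -> [0, 0, 4, 32]
col 2: [0, 0, 64, 2] -> [0, 0, 64, 2]
col 3: [64, 32, 16, 8] -> [64, 32, 16, 8]

Answer:  0  0  0 64
 0  0  0 32
 0  4 64 16
 2 32  2  8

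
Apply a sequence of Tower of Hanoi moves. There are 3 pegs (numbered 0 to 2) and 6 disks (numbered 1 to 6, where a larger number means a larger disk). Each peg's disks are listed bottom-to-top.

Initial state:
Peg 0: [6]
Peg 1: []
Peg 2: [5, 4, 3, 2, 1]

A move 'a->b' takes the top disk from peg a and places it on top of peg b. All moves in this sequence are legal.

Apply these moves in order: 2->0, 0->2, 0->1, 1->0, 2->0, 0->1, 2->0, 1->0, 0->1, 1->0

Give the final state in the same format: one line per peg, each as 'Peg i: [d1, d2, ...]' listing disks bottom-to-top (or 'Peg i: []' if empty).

After move 1 (2->0):
Peg 0: [6, 1]
Peg 1: []
Peg 2: [5, 4, 3, 2]

After move 2 (0->2):
Peg 0: [6]
Peg 1: []
Peg 2: [5, 4, 3, 2, 1]

After move 3 (0->1):
Peg 0: []
Peg 1: [6]
Peg 2: [5, 4, 3, 2, 1]

After move 4 (1->0):
Peg 0: [6]
Peg 1: []
Peg 2: [5, 4, 3, 2, 1]

After move 5 (2->0):
Peg 0: [6, 1]
Peg 1: []
Peg 2: [5, 4, 3, 2]

After move 6 (0->1):
Peg 0: [6]
Peg 1: [1]
Peg 2: [5, 4, 3, 2]

After move 7 (2->0):
Peg 0: [6, 2]
Peg 1: [1]
Peg 2: [5, 4, 3]

After move 8 (1->0):
Peg 0: [6, 2, 1]
Peg 1: []
Peg 2: [5, 4, 3]

After move 9 (0->1):
Peg 0: [6, 2]
Peg 1: [1]
Peg 2: [5, 4, 3]

After move 10 (1->0):
Peg 0: [6, 2, 1]
Peg 1: []
Peg 2: [5, 4, 3]

Answer: Peg 0: [6, 2, 1]
Peg 1: []
Peg 2: [5, 4, 3]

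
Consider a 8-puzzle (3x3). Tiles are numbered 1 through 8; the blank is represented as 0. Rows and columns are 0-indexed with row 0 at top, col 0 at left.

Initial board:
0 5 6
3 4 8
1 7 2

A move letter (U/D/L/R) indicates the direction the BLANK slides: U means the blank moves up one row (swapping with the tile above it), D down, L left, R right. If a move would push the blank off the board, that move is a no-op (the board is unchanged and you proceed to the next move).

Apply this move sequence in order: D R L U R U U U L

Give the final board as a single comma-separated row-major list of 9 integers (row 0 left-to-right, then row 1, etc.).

After move 1 (D):
3 5 6
0 4 8
1 7 2

After move 2 (R):
3 5 6
4 0 8
1 7 2

After move 3 (L):
3 5 6
0 4 8
1 7 2

After move 4 (U):
0 5 6
3 4 8
1 7 2

After move 5 (R):
5 0 6
3 4 8
1 7 2

After move 6 (U):
5 0 6
3 4 8
1 7 2

After move 7 (U):
5 0 6
3 4 8
1 7 2

After move 8 (U):
5 0 6
3 4 8
1 7 2

After move 9 (L):
0 5 6
3 4 8
1 7 2

Answer: 0, 5, 6, 3, 4, 8, 1, 7, 2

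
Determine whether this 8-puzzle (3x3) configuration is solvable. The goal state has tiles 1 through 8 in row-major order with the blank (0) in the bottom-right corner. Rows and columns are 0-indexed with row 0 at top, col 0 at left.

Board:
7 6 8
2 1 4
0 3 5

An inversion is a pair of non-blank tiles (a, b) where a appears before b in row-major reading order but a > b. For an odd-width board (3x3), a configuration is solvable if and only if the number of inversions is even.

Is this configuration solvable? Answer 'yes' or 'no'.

Inversions (pairs i<j in row-major order where tile[i] > tile[j] > 0): 18
18 is even, so the puzzle is solvable.

Answer: yes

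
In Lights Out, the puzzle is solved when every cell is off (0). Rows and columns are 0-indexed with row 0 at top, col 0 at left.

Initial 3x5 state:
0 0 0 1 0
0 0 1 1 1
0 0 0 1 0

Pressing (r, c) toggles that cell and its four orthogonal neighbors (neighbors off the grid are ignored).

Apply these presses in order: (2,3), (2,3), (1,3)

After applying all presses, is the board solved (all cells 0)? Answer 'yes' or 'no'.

Answer: yes

Derivation:
After press 1 at (2,3):
0 0 0 1 0
0 0 1 0 1
0 0 1 0 1

After press 2 at (2,3):
0 0 0 1 0
0 0 1 1 1
0 0 0 1 0

After press 3 at (1,3):
0 0 0 0 0
0 0 0 0 0
0 0 0 0 0

Lights still on: 0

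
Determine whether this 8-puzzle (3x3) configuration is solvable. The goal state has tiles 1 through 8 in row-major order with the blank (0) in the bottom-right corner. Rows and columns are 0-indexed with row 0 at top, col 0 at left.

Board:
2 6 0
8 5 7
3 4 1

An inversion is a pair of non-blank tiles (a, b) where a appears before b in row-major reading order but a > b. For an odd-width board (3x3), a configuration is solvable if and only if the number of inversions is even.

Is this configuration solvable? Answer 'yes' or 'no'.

Inversions (pairs i<j in row-major order where tile[i] > tile[j] > 0): 18
18 is even, so the puzzle is solvable.

Answer: yes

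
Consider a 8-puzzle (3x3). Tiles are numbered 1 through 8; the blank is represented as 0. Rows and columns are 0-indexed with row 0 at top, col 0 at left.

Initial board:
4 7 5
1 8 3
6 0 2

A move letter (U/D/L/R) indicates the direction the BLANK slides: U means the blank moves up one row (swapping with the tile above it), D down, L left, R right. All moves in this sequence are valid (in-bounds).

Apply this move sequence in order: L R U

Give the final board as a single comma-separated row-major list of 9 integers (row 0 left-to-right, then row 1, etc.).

After move 1 (L):
4 7 5
1 8 3
0 6 2

After move 2 (R):
4 7 5
1 8 3
6 0 2

After move 3 (U):
4 7 5
1 0 3
6 8 2

Answer: 4, 7, 5, 1, 0, 3, 6, 8, 2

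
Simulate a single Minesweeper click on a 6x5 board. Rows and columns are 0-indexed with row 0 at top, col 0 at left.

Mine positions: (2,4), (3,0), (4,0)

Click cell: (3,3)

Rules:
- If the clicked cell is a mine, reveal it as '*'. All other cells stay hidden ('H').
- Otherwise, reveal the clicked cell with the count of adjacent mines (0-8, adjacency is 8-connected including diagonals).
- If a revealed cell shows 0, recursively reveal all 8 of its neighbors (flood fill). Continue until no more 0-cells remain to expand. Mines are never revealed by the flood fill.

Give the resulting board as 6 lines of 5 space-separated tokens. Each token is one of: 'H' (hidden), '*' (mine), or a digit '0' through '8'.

H H H H H
H H H H H
H H H H H
H H H 1 H
H H H H H
H H H H H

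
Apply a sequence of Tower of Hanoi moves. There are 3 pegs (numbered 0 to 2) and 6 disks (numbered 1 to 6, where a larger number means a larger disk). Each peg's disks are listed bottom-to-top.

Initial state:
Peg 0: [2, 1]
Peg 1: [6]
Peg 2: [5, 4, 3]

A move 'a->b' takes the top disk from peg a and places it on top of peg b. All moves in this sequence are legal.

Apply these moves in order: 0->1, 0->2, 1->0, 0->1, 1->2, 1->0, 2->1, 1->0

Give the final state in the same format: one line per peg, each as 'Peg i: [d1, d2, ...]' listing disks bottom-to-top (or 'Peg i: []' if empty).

Answer: Peg 0: [6, 1]
Peg 1: []
Peg 2: [5, 4, 3, 2]

Derivation:
After move 1 (0->1):
Peg 0: [2]
Peg 1: [6, 1]
Peg 2: [5, 4, 3]

After move 2 (0->2):
Peg 0: []
Peg 1: [6, 1]
Peg 2: [5, 4, 3, 2]

After move 3 (1->0):
Peg 0: [1]
Peg 1: [6]
Peg 2: [5, 4, 3, 2]

After move 4 (0->1):
Peg 0: []
Peg 1: [6, 1]
Peg 2: [5, 4, 3, 2]

After move 5 (1->2):
Peg 0: []
Peg 1: [6]
Peg 2: [5, 4, 3, 2, 1]

After move 6 (1->0):
Peg 0: [6]
Peg 1: []
Peg 2: [5, 4, 3, 2, 1]

After move 7 (2->1):
Peg 0: [6]
Peg 1: [1]
Peg 2: [5, 4, 3, 2]

After move 8 (1->0):
Peg 0: [6, 1]
Peg 1: []
Peg 2: [5, 4, 3, 2]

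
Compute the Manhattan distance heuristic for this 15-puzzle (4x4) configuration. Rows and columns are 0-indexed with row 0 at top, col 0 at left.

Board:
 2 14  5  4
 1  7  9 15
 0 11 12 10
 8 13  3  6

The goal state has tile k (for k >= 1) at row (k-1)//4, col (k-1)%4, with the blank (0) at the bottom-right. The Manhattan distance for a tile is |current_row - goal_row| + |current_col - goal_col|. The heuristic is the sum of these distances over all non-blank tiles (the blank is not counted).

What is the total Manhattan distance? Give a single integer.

Tile 2: (0,0)->(0,1) = 1
Tile 14: (0,1)->(3,1) = 3
Tile 5: (0,2)->(1,0) = 3
Tile 4: (0,3)->(0,3) = 0
Tile 1: (1,0)->(0,0) = 1
Tile 7: (1,1)->(1,2) = 1
Tile 9: (1,2)->(2,0) = 3
Tile 15: (1,3)->(3,2) = 3
Tile 11: (2,1)->(2,2) = 1
Tile 12: (2,2)->(2,3) = 1
Tile 10: (2,3)->(2,1) = 2
Tile 8: (3,0)->(1,3) = 5
Tile 13: (3,1)->(3,0) = 1
Tile 3: (3,2)->(0,2) = 3
Tile 6: (3,3)->(1,1) = 4
Sum: 1 + 3 + 3 + 0 + 1 + 1 + 3 + 3 + 1 + 1 + 2 + 5 + 1 + 3 + 4 = 32

Answer: 32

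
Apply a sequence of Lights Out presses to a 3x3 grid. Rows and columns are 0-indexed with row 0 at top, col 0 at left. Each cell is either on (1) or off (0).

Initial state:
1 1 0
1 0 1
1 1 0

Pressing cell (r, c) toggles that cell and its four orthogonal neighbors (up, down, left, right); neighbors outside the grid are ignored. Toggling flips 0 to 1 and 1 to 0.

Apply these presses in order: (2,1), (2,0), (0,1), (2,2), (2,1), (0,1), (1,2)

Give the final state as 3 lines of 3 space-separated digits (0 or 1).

Answer: 1 1 1
0 1 1
0 1 0

Derivation:
After press 1 at (2,1):
1 1 0
1 1 1
0 0 1

After press 2 at (2,0):
1 1 0
0 1 1
1 1 1

After press 3 at (0,1):
0 0 1
0 0 1
1 1 1

After press 4 at (2,2):
0 0 1
0 0 0
1 0 0

After press 5 at (2,1):
0 0 1
0 1 0
0 1 1

After press 6 at (0,1):
1 1 0
0 0 0
0 1 1

After press 7 at (1,2):
1 1 1
0 1 1
0 1 0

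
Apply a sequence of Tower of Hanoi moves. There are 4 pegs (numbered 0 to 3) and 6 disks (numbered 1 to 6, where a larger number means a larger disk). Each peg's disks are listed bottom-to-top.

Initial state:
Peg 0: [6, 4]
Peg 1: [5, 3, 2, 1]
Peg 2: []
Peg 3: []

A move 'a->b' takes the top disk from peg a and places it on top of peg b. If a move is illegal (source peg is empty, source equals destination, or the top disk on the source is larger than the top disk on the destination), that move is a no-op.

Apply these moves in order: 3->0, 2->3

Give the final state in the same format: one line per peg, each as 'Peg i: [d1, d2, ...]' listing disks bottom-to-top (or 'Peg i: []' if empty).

After move 1 (3->0):
Peg 0: [6, 4]
Peg 1: [5, 3, 2, 1]
Peg 2: []
Peg 3: []

After move 2 (2->3):
Peg 0: [6, 4]
Peg 1: [5, 3, 2, 1]
Peg 2: []
Peg 3: []

Answer: Peg 0: [6, 4]
Peg 1: [5, 3, 2, 1]
Peg 2: []
Peg 3: []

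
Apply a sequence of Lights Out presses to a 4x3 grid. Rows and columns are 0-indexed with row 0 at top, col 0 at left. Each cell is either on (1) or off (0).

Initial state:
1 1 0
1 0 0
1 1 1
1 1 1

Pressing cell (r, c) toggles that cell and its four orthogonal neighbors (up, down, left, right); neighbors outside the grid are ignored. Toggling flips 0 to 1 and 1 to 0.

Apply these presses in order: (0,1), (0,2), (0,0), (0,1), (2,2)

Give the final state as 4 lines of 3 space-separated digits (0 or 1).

After press 1 at (0,1):
0 0 1
1 1 0
1 1 1
1 1 1

After press 2 at (0,2):
0 1 0
1 1 1
1 1 1
1 1 1

After press 3 at (0,0):
1 0 0
0 1 1
1 1 1
1 1 1

After press 4 at (0,1):
0 1 1
0 0 1
1 1 1
1 1 1

After press 5 at (2,2):
0 1 1
0 0 0
1 0 0
1 1 0

Answer: 0 1 1
0 0 0
1 0 0
1 1 0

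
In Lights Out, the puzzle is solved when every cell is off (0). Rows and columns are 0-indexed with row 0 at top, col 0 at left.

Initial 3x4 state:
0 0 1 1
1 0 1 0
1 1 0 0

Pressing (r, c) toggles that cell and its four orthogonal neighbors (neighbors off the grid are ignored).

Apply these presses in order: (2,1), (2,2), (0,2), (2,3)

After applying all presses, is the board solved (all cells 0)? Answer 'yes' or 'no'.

After press 1 at (2,1):
0 0 1 1
1 1 1 0
0 0 1 0

After press 2 at (2,2):
0 0 1 1
1 1 0 0
0 1 0 1

After press 3 at (0,2):
0 1 0 0
1 1 1 0
0 1 0 1

After press 4 at (2,3):
0 1 0 0
1 1 1 1
0 1 1 0

Lights still on: 7

Answer: no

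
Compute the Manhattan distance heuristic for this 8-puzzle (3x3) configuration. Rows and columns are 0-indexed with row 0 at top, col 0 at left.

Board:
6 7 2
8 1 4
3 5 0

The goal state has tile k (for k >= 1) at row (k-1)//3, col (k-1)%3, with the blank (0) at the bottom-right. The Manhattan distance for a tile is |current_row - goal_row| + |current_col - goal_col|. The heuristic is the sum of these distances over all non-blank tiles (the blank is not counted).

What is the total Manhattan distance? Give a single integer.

Answer: 18

Derivation:
Tile 6: (0,0)->(1,2) = 3
Tile 7: (0,1)->(2,0) = 3
Tile 2: (0,2)->(0,1) = 1
Tile 8: (1,0)->(2,1) = 2
Tile 1: (1,1)->(0,0) = 2
Tile 4: (1,2)->(1,0) = 2
Tile 3: (2,0)->(0,2) = 4
Tile 5: (2,1)->(1,1) = 1
Sum: 3 + 3 + 1 + 2 + 2 + 2 + 4 + 1 = 18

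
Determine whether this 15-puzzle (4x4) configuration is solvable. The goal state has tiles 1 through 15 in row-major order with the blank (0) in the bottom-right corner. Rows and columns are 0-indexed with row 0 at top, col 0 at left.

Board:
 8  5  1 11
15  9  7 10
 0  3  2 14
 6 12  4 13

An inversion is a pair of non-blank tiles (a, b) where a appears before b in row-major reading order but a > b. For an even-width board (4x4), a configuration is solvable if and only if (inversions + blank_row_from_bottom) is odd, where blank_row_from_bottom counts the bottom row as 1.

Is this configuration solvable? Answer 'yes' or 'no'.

Answer: no

Derivation:
Inversions: 48
Blank is in row 2 (0-indexed from top), which is row 2 counting from the bottom (bottom = 1).
48 + 2 = 50, which is even, so the puzzle is not solvable.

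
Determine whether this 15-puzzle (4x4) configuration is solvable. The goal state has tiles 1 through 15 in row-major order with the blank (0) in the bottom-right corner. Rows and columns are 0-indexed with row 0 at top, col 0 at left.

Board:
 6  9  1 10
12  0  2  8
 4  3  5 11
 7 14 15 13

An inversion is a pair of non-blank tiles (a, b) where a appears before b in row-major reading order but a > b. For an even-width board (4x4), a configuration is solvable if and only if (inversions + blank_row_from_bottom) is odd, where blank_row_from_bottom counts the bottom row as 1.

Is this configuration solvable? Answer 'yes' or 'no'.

Inversions: 33
Blank is in row 1 (0-indexed from top), which is row 3 counting from the bottom (bottom = 1).
33 + 3 = 36, which is even, so the puzzle is not solvable.

Answer: no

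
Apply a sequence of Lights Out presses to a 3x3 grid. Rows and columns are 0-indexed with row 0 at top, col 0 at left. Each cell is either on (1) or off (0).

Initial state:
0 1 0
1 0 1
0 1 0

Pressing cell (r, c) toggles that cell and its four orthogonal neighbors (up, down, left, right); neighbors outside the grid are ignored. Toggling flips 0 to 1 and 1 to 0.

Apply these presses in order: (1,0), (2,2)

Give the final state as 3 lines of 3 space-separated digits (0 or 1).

After press 1 at (1,0):
1 1 0
0 1 1
1 1 0

After press 2 at (2,2):
1 1 0
0 1 0
1 0 1

Answer: 1 1 0
0 1 0
1 0 1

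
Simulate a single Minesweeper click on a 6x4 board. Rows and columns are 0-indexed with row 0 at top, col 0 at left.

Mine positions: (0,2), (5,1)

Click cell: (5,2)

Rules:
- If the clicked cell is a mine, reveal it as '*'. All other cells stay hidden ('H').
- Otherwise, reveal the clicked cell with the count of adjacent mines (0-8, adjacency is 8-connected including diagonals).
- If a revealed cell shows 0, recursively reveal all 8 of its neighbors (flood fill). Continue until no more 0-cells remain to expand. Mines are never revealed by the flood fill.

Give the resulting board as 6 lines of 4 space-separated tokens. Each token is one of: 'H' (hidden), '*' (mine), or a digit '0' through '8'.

H H H H
H H H H
H H H H
H H H H
H H H H
H H 1 H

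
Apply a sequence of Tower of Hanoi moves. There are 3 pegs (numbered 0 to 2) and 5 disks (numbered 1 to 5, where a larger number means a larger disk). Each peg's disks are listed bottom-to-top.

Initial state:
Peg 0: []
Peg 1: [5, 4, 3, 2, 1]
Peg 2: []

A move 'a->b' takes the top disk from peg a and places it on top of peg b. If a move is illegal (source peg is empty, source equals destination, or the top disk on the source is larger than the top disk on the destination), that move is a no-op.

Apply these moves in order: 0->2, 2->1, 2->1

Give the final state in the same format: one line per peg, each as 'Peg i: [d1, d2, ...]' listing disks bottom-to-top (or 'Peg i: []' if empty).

Answer: Peg 0: []
Peg 1: [5, 4, 3, 2, 1]
Peg 2: []

Derivation:
After move 1 (0->2):
Peg 0: []
Peg 1: [5, 4, 3, 2, 1]
Peg 2: []

After move 2 (2->1):
Peg 0: []
Peg 1: [5, 4, 3, 2, 1]
Peg 2: []

After move 3 (2->1):
Peg 0: []
Peg 1: [5, 4, 3, 2, 1]
Peg 2: []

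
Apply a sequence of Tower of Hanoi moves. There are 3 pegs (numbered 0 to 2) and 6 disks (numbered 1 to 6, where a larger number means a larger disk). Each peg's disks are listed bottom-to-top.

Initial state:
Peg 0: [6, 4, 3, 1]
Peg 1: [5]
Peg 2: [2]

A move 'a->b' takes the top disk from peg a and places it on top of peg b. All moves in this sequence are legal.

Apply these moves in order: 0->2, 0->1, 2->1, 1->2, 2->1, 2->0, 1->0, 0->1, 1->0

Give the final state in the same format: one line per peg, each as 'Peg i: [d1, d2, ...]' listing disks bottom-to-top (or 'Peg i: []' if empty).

Answer: Peg 0: [6, 4, 2, 1]
Peg 1: [5, 3]
Peg 2: []

Derivation:
After move 1 (0->2):
Peg 0: [6, 4, 3]
Peg 1: [5]
Peg 2: [2, 1]

After move 2 (0->1):
Peg 0: [6, 4]
Peg 1: [5, 3]
Peg 2: [2, 1]

After move 3 (2->1):
Peg 0: [6, 4]
Peg 1: [5, 3, 1]
Peg 2: [2]

After move 4 (1->2):
Peg 0: [6, 4]
Peg 1: [5, 3]
Peg 2: [2, 1]

After move 5 (2->1):
Peg 0: [6, 4]
Peg 1: [5, 3, 1]
Peg 2: [2]

After move 6 (2->0):
Peg 0: [6, 4, 2]
Peg 1: [5, 3, 1]
Peg 2: []

After move 7 (1->0):
Peg 0: [6, 4, 2, 1]
Peg 1: [5, 3]
Peg 2: []

After move 8 (0->1):
Peg 0: [6, 4, 2]
Peg 1: [5, 3, 1]
Peg 2: []

After move 9 (1->0):
Peg 0: [6, 4, 2, 1]
Peg 1: [5, 3]
Peg 2: []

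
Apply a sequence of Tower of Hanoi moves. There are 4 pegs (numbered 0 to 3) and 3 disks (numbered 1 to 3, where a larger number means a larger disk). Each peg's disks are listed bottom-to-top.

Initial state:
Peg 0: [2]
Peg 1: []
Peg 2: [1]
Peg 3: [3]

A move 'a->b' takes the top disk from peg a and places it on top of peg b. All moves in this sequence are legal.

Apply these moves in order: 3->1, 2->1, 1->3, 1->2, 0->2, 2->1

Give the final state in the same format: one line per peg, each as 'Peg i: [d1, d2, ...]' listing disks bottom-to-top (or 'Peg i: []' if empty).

Answer: Peg 0: []
Peg 1: [2]
Peg 2: [3]
Peg 3: [1]

Derivation:
After move 1 (3->1):
Peg 0: [2]
Peg 1: [3]
Peg 2: [1]
Peg 3: []

After move 2 (2->1):
Peg 0: [2]
Peg 1: [3, 1]
Peg 2: []
Peg 3: []

After move 3 (1->3):
Peg 0: [2]
Peg 1: [3]
Peg 2: []
Peg 3: [1]

After move 4 (1->2):
Peg 0: [2]
Peg 1: []
Peg 2: [3]
Peg 3: [1]

After move 5 (0->2):
Peg 0: []
Peg 1: []
Peg 2: [3, 2]
Peg 3: [1]

After move 6 (2->1):
Peg 0: []
Peg 1: [2]
Peg 2: [3]
Peg 3: [1]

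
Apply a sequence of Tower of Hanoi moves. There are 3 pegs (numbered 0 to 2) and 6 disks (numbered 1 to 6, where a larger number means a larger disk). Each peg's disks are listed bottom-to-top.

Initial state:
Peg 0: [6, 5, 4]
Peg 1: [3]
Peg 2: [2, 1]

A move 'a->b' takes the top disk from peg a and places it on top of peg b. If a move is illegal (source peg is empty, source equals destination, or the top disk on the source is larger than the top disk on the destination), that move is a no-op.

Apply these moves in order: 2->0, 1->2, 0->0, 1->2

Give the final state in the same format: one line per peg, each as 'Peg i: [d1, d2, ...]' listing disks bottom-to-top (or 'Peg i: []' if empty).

After move 1 (2->0):
Peg 0: [6, 5, 4, 1]
Peg 1: [3]
Peg 2: [2]

After move 2 (1->2):
Peg 0: [6, 5, 4, 1]
Peg 1: [3]
Peg 2: [2]

After move 3 (0->0):
Peg 0: [6, 5, 4, 1]
Peg 1: [3]
Peg 2: [2]

After move 4 (1->2):
Peg 0: [6, 5, 4, 1]
Peg 1: [3]
Peg 2: [2]

Answer: Peg 0: [6, 5, 4, 1]
Peg 1: [3]
Peg 2: [2]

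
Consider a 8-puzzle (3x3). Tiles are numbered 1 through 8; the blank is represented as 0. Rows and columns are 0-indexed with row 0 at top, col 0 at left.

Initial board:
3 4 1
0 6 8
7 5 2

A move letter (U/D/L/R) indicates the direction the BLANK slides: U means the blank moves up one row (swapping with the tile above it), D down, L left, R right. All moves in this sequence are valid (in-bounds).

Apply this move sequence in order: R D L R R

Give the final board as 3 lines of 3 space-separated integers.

Answer: 3 4 1
6 5 8
7 2 0

Derivation:
After move 1 (R):
3 4 1
6 0 8
7 5 2

After move 2 (D):
3 4 1
6 5 8
7 0 2

After move 3 (L):
3 4 1
6 5 8
0 7 2

After move 4 (R):
3 4 1
6 5 8
7 0 2

After move 5 (R):
3 4 1
6 5 8
7 2 0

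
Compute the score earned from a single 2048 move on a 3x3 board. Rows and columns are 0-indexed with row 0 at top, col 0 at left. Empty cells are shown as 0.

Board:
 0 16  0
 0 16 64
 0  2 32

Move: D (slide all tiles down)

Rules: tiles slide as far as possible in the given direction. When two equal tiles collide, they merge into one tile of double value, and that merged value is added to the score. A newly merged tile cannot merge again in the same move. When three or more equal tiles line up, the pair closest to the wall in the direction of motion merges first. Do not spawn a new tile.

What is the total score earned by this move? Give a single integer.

Slide down:
col 0: [0, 0, 0] -> [0, 0, 0]  score +0 (running 0)
col 1: [16, 16, 2] -> [0, 32, 2]  score +32 (running 32)
col 2: [0, 64, 32] -> [0, 64, 32]  score +0 (running 32)
Board after move:
 0  0  0
 0 32 64
 0  2 32

Answer: 32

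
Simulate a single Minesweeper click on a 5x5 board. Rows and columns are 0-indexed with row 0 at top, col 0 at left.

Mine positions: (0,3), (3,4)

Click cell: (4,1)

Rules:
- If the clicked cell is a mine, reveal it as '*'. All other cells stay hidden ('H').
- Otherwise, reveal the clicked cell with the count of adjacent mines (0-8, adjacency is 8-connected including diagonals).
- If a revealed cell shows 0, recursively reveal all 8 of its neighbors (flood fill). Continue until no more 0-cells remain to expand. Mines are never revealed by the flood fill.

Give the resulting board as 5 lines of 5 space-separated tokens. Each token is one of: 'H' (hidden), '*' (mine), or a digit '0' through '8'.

0 0 1 H H
0 0 1 1 H
0 0 0 1 H
0 0 0 1 H
0 0 0 1 H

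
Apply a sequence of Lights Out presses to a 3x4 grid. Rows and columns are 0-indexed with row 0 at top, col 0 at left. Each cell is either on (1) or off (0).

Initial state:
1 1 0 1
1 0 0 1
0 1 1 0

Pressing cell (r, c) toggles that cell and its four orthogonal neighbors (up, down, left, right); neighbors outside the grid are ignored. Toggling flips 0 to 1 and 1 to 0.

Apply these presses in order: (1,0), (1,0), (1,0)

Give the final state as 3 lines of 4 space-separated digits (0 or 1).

After press 1 at (1,0):
0 1 0 1
0 1 0 1
1 1 1 0

After press 2 at (1,0):
1 1 0 1
1 0 0 1
0 1 1 0

After press 3 at (1,0):
0 1 0 1
0 1 0 1
1 1 1 0

Answer: 0 1 0 1
0 1 0 1
1 1 1 0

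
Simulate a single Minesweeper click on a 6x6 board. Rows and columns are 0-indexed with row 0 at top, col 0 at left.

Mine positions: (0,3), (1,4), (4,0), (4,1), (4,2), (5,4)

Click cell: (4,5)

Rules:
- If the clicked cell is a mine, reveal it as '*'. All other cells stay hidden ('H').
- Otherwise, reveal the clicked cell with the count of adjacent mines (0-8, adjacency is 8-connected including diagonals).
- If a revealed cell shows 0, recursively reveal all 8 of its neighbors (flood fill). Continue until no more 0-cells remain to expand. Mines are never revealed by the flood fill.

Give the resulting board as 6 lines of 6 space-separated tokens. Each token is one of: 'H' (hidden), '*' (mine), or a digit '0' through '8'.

H H H H H H
H H H H H H
H H H H H H
H H H H H H
H H H H H 1
H H H H H H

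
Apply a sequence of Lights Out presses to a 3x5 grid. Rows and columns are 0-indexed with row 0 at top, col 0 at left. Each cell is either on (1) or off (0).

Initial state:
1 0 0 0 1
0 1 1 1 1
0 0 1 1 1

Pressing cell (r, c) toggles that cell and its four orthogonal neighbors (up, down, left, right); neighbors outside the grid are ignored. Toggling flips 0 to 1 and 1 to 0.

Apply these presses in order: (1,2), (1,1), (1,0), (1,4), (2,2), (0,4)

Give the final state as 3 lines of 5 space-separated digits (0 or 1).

After press 1 at (1,2):
1 0 1 0 1
0 0 0 0 1
0 0 0 1 1

After press 2 at (1,1):
1 1 1 0 1
1 1 1 0 1
0 1 0 1 1

After press 3 at (1,0):
0 1 1 0 1
0 0 1 0 1
1 1 0 1 1

After press 4 at (1,4):
0 1 1 0 0
0 0 1 1 0
1 1 0 1 0

After press 5 at (2,2):
0 1 1 0 0
0 0 0 1 0
1 0 1 0 0

After press 6 at (0,4):
0 1 1 1 1
0 0 0 1 1
1 0 1 0 0

Answer: 0 1 1 1 1
0 0 0 1 1
1 0 1 0 0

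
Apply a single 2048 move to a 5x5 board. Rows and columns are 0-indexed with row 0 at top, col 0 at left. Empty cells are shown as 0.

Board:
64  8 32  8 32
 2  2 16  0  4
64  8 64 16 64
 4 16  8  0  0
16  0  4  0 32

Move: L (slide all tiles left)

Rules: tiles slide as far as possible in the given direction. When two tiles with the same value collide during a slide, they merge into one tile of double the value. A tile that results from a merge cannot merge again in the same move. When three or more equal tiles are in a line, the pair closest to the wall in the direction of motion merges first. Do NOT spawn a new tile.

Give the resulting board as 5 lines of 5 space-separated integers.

Answer: 64  8 32  8 32
 4 16  4  0  0
64  8 64 16 64
 4 16  8  0  0
16  4 32  0  0

Derivation:
Slide left:
row 0: [64, 8, 32, 8, 32] -> [64, 8, 32, 8, 32]
row 1: [2, 2, 16, 0, 4] -> [4, 16, 4, 0, 0]
row 2: [64, 8, 64, 16, 64] -> [64, 8, 64, 16, 64]
row 3: [4, 16, 8, 0, 0] -> [4, 16, 8, 0, 0]
row 4: [16, 0, 4, 0, 32] -> [16, 4, 32, 0, 0]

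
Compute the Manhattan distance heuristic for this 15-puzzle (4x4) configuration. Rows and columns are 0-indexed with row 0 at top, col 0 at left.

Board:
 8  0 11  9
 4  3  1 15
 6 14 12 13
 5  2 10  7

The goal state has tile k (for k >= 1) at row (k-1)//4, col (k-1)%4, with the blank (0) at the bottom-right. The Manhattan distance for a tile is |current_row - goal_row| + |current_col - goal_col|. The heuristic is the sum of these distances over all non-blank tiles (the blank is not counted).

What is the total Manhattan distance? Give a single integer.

Answer: 41

Derivation:
Tile 8: (0,0)->(1,3) = 4
Tile 11: (0,2)->(2,2) = 2
Tile 9: (0,3)->(2,0) = 5
Tile 4: (1,0)->(0,3) = 4
Tile 3: (1,1)->(0,2) = 2
Tile 1: (1,2)->(0,0) = 3
Tile 15: (1,3)->(3,2) = 3
Tile 6: (2,0)->(1,1) = 2
Tile 14: (2,1)->(3,1) = 1
Tile 12: (2,2)->(2,3) = 1
Tile 13: (2,3)->(3,0) = 4
Tile 5: (3,0)->(1,0) = 2
Tile 2: (3,1)->(0,1) = 3
Tile 10: (3,2)->(2,1) = 2
Tile 7: (3,3)->(1,2) = 3
Sum: 4 + 2 + 5 + 4 + 2 + 3 + 3 + 2 + 1 + 1 + 4 + 2 + 3 + 2 + 3 = 41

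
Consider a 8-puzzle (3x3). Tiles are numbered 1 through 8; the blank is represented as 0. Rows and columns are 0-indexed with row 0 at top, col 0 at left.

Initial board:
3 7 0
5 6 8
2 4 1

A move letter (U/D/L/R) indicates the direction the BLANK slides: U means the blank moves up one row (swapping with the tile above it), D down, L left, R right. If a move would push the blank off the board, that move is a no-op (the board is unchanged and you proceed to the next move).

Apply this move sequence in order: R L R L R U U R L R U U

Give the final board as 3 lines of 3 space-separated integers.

After move 1 (R):
3 7 0
5 6 8
2 4 1

After move 2 (L):
3 0 7
5 6 8
2 4 1

After move 3 (R):
3 7 0
5 6 8
2 4 1

After move 4 (L):
3 0 7
5 6 8
2 4 1

After move 5 (R):
3 7 0
5 6 8
2 4 1

After move 6 (U):
3 7 0
5 6 8
2 4 1

After move 7 (U):
3 7 0
5 6 8
2 4 1

After move 8 (R):
3 7 0
5 6 8
2 4 1

After move 9 (L):
3 0 7
5 6 8
2 4 1

After move 10 (R):
3 7 0
5 6 8
2 4 1

After move 11 (U):
3 7 0
5 6 8
2 4 1

After move 12 (U):
3 7 0
5 6 8
2 4 1

Answer: 3 7 0
5 6 8
2 4 1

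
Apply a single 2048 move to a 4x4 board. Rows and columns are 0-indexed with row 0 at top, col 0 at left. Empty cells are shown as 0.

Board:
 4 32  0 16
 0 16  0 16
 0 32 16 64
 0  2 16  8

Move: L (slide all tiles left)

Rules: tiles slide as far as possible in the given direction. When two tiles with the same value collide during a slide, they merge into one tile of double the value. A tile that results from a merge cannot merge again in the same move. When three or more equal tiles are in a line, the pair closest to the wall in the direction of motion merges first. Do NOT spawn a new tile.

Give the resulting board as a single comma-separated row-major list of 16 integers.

Slide left:
row 0: [4, 32, 0, 16] -> [4, 32, 16, 0]
row 1: [0, 16, 0, 16] -> [32, 0, 0, 0]
row 2: [0, 32, 16, 64] -> [32, 16, 64, 0]
row 3: [0, 2, 16, 8] -> [2, 16, 8, 0]

Answer: 4, 32, 16, 0, 32, 0, 0, 0, 32, 16, 64, 0, 2, 16, 8, 0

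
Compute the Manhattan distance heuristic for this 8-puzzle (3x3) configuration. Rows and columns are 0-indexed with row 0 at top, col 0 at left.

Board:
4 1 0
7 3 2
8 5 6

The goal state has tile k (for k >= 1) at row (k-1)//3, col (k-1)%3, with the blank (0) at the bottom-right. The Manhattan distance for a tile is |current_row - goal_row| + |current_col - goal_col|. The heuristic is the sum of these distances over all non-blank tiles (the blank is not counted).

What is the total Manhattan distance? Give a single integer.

Answer: 10

Derivation:
Tile 4: at (0,0), goal (1,0), distance |0-1|+|0-0| = 1
Tile 1: at (0,1), goal (0,0), distance |0-0|+|1-0| = 1
Tile 7: at (1,0), goal (2,0), distance |1-2|+|0-0| = 1
Tile 3: at (1,1), goal (0,2), distance |1-0|+|1-2| = 2
Tile 2: at (1,2), goal (0,1), distance |1-0|+|2-1| = 2
Tile 8: at (2,0), goal (2,1), distance |2-2|+|0-1| = 1
Tile 5: at (2,1), goal (1,1), distance |2-1|+|1-1| = 1
Tile 6: at (2,2), goal (1,2), distance |2-1|+|2-2| = 1
Sum: 1 + 1 + 1 + 2 + 2 + 1 + 1 + 1 = 10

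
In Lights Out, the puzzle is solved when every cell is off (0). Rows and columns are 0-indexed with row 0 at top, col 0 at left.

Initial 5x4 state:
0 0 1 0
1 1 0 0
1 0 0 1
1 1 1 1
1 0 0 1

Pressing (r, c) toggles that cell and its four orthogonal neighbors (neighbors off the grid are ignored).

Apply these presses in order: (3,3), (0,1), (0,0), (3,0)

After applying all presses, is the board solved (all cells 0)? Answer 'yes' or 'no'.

After press 1 at (3,3):
0 0 1 0
1 1 0 0
1 0 0 0
1 1 0 0
1 0 0 0

After press 2 at (0,1):
1 1 0 0
1 0 0 0
1 0 0 0
1 1 0 0
1 0 0 0

After press 3 at (0,0):
0 0 0 0
0 0 0 0
1 0 0 0
1 1 0 0
1 0 0 0

After press 4 at (3,0):
0 0 0 0
0 0 0 0
0 0 0 0
0 0 0 0
0 0 0 0

Lights still on: 0

Answer: yes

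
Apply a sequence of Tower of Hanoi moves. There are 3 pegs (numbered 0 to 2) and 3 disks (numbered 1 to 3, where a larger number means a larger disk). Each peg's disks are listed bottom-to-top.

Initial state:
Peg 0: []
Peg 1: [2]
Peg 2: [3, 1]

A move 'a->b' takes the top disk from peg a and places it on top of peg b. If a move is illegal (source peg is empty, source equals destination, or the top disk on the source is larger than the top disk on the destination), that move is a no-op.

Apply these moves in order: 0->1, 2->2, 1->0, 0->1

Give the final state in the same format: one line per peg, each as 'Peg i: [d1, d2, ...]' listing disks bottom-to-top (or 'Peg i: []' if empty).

After move 1 (0->1):
Peg 0: []
Peg 1: [2]
Peg 2: [3, 1]

After move 2 (2->2):
Peg 0: []
Peg 1: [2]
Peg 2: [3, 1]

After move 3 (1->0):
Peg 0: [2]
Peg 1: []
Peg 2: [3, 1]

After move 4 (0->1):
Peg 0: []
Peg 1: [2]
Peg 2: [3, 1]

Answer: Peg 0: []
Peg 1: [2]
Peg 2: [3, 1]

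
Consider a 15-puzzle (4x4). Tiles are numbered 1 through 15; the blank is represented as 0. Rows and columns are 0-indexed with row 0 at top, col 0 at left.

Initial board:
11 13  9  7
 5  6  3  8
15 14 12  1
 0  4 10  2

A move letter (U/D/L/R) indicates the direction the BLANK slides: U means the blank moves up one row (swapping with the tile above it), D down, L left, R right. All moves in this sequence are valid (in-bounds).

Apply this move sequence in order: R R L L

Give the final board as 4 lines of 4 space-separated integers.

Answer: 11 13  9  7
 5  6  3  8
15 14 12  1
 0  4 10  2

Derivation:
After move 1 (R):
11 13  9  7
 5  6  3  8
15 14 12  1
 4  0 10  2

After move 2 (R):
11 13  9  7
 5  6  3  8
15 14 12  1
 4 10  0  2

After move 3 (L):
11 13  9  7
 5  6  3  8
15 14 12  1
 4  0 10  2

After move 4 (L):
11 13  9  7
 5  6  3  8
15 14 12  1
 0  4 10  2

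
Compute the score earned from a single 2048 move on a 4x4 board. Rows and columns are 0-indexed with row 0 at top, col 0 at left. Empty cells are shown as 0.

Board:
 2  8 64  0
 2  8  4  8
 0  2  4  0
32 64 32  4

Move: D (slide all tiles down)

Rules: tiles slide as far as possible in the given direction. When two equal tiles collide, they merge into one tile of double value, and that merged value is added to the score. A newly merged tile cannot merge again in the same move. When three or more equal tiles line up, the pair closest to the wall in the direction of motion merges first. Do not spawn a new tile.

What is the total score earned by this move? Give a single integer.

Answer: 28

Derivation:
Slide down:
col 0: [2, 2, 0, 32] -> [0, 0, 4, 32]  score +4 (running 4)
col 1: [8, 8, 2, 64] -> [0, 16, 2, 64]  score +16 (running 20)
col 2: [64, 4, 4, 32] -> [0, 64, 8, 32]  score +8 (running 28)
col 3: [0, 8, 0, 4] -> [0, 0, 8, 4]  score +0 (running 28)
Board after move:
 0  0  0  0
 0 16 64  0
 4  2  8  8
32 64 32  4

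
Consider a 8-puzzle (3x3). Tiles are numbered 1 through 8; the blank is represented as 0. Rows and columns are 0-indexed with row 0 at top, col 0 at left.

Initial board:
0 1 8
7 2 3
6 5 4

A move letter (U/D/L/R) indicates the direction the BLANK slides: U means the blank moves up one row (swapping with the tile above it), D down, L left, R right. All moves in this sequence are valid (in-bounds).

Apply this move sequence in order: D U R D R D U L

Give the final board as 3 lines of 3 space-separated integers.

Answer: 1 2 8
7 0 3
6 5 4

Derivation:
After move 1 (D):
7 1 8
0 2 3
6 5 4

After move 2 (U):
0 1 8
7 2 3
6 5 4

After move 3 (R):
1 0 8
7 2 3
6 5 4

After move 4 (D):
1 2 8
7 0 3
6 5 4

After move 5 (R):
1 2 8
7 3 0
6 5 4

After move 6 (D):
1 2 8
7 3 4
6 5 0

After move 7 (U):
1 2 8
7 3 0
6 5 4

After move 8 (L):
1 2 8
7 0 3
6 5 4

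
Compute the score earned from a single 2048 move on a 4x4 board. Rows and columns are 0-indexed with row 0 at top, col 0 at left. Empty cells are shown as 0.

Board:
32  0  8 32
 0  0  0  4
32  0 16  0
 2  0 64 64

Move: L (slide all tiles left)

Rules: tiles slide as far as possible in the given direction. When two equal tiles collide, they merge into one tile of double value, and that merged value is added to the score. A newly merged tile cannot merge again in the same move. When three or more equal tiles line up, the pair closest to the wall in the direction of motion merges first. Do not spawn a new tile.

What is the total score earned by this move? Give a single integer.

Slide left:
row 0: [32, 0, 8, 32] -> [32, 8, 32, 0]  score +0 (running 0)
row 1: [0, 0, 0, 4] -> [4, 0, 0, 0]  score +0 (running 0)
row 2: [32, 0, 16, 0] -> [32, 16, 0, 0]  score +0 (running 0)
row 3: [2, 0, 64, 64] -> [2, 128, 0, 0]  score +128 (running 128)
Board after move:
 32   8  32   0
  4   0   0   0
 32  16   0   0
  2 128   0   0

Answer: 128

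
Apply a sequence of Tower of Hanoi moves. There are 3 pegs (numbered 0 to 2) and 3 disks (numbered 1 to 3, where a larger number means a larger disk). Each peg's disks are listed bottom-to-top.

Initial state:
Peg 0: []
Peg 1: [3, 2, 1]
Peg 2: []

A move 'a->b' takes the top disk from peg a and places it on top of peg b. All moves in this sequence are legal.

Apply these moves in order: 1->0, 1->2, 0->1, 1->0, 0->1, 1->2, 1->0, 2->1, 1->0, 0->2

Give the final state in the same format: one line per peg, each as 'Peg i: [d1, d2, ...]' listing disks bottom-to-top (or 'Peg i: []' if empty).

Answer: Peg 0: [3]
Peg 1: []
Peg 2: [2, 1]

Derivation:
After move 1 (1->0):
Peg 0: [1]
Peg 1: [3, 2]
Peg 2: []

After move 2 (1->2):
Peg 0: [1]
Peg 1: [3]
Peg 2: [2]

After move 3 (0->1):
Peg 0: []
Peg 1: [3, 1]
Peg 2: [2]

After move 4 (1->0):
Peg 0: [1]
Peg 1: [3]
Peg 2: [2]

After move 5 (0->1):
Peg 0: []
Peg 1: [3, 1]
Peg 2: [2]

After move 6 (1->2):
Peg 0: []
Peg 1: [3]
Peg 2: [2, 1]

After move 7 (1->0):
Peg 0: [3]
Peg 1: []
Peg 2: [2, 1]

After move 8 (2->1):
Peg 0: [3]
Peg 1: [1]
Peg 2: [2]

After move 9 (1->0):
Peg 0: [3, 1]
Peg 1: []
Peg 2: [2]

After move 10 (0->2):
Peg 0: [3]
Peg 1: []
Peg 2: [2, 1]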